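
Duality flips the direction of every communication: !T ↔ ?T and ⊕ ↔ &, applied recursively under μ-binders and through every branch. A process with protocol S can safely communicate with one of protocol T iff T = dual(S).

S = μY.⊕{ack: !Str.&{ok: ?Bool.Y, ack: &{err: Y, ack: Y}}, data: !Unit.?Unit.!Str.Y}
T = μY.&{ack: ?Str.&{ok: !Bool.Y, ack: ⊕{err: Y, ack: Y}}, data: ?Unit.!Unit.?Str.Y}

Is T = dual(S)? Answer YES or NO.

μY vs μY  match (binder kept)
  ⊕{ack,data} vs &{ack,data}  match labels match
    case ack:
      !Str vs ?Str  match
        &{ok,ack} vs &{ok,ack}  ✗ choice polarity not flipped — not dual

NO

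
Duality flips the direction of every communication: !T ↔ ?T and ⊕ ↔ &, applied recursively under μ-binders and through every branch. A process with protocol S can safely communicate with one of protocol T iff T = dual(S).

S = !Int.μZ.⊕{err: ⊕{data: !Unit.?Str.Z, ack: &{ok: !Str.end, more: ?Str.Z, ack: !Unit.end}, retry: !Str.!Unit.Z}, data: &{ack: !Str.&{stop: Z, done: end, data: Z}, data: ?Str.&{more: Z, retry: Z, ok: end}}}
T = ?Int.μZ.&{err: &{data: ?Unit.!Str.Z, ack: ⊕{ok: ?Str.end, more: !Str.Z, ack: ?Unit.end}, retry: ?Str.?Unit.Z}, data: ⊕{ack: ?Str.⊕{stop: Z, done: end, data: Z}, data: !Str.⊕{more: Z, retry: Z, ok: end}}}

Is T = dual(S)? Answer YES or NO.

!Int vs ?Int  ok
  μZ vs μZ  ok (binder kept)
    ⊕{err,data} vs &{err,data}  ok labels match
      case err:
        ⊕{data,ack,retry} vs &{data,ack,retry}  ok labels match
          case data:
            !Unit vs ?Unit  ok
              ?Str vs !Str  ok
                Z vs Z  ok
          case ack:
            &{ok,more,ack} vs ⊕{ok,more,ack}  ok labels match
              case ok:
                !Str vs ?Str  ok
                  end vs end  ok
              case more:
                ?Str vs !Str  ok
                  Z vs Z  ok
              case ack:
                !Unit vs ?Unit  ok
                  end vs end  ok
          case retry:
            !Str vs ?Str  ok
              !Unit vs ?Unit  ok
                Z vs Z  ok
      case data:
        &{ack,data} vs ⊕{ack,data}  ok labels match
          case ack:
            !Str vs ?Str  ok
              &{stop,done,data} vs ⊕{stop,done,data}  ok labels match
                case stop:
                  Z vs Z  ok
                case done:
                  end vs end  ok
                case data:
                  Z vs Z  ok
          case data:
            ?Str vs !Str  ok
              &{more,retry,ok} vs ⊕{more,retry,ok}  ok labels match
                case more:
                  Z vs Z  ok
                case retry:
                  Z vs Z  ok
                case ok:
                  end vs end  ok

YES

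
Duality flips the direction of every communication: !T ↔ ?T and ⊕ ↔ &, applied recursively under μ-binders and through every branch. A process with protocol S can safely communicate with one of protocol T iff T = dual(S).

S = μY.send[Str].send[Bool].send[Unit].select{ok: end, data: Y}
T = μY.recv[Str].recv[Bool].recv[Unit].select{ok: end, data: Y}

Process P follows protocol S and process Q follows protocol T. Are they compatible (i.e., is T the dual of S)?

NO

μY ‖ μY  ok (μ self-dual)
  send[Str] ‖ recv[Str]  ok
    send[Bool] ‖ recv[Bool]  ok
      send[Unit] ‖ recv[Unit]  ok
        select{ok,data} ‖ select{ok,data}  ✗ choice polarity not flipped — not dual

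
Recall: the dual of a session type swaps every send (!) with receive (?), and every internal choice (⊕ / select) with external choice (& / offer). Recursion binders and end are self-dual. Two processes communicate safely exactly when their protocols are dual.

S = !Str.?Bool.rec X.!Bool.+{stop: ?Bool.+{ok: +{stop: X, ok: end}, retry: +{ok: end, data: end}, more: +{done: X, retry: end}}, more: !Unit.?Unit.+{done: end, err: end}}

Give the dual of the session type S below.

!Str → ?Str
  ?Bool → !Bool
    rec X → rec X  (μ self-dual)
      !Bool → ?Bool
        +{stop,more} → &{stop,more}  (select→offer)
          • stop:
            ?Bool → !Bool
              +{ok,retry,more} → &{ok,retry,more}  (select→offer)
                • ok:
                  +{stop,ok} → &{stop,ok}  (select→offer)
                    • stop:
                      dual(X) = X
                    • ok:
                      dual(end) = end
                • retry:
                  +{ok,data} → &{ok,data}  (select→offer)
                    • ok:
                      dual(end) = end
                    • data:
                      dual(end) = end
                • more:
                  +{done,retry} → &{done,retry}  (select→offer)
                    • done:
                      dual(X) = X
                    • retry:
                      dual(end) = end
          • more:
            !Unit → ?Unit
              ?Unit → !Unit
                +{done,err} → &{done,err}  (select→offer)
                  • done:
                    dual(end) = end
                  • err:
                    dual(end) = end

?Str.!Bool.rec X.?Bool.&{stop: !Bool.&{ok: &{stop: X, ok: end}, retry: &{ok: end, data: end}, more: &{done: X, retry: end}}, more: ?Unit.!Unit.&{done: end, err: end}}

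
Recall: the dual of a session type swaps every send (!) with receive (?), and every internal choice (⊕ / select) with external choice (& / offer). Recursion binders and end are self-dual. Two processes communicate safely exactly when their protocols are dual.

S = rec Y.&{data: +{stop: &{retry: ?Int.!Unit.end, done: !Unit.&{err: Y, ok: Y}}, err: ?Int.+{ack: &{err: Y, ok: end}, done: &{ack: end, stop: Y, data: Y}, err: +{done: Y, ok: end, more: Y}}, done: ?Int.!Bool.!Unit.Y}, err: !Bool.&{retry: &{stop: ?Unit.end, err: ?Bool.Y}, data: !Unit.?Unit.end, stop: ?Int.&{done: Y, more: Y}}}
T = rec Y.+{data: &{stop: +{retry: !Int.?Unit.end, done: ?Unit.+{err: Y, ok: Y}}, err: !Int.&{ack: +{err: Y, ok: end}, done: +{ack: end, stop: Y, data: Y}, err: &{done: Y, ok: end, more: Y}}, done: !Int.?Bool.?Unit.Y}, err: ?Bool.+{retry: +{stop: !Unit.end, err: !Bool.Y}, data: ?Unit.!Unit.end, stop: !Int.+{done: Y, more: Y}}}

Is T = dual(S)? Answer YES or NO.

rec Y vs rec Y  match (μ self-dual)
  &{data,err} vs +{data,err}  match labels match
    • data:
      +{stop,err,done} vs &{stop,err,done}  match labels match
        • stop:
          &{retry,done} vs +{retry,done}  match labels match
            • retry:
              ?Int vs !Int  match
                !Unit vs ?Unit  match
                  end vs end  match
            • done:
              !Unit vs ?Unit  match
                &{err,ok} vs +{err,ok}  match labels match
                  • err:
                    Y vs Y  match
                  • ok:
                    Y vs Y  match
        • err:
          ?Int vs !Int  match
            +{ack,done,err} vs &{ack,done,err}  match labels match
              • ack:
                &{err,ok} vs +{err,ok}  match labels match
                  • err:
                    Y vs Y  match
                  • ok:
                    end vs end  match
              • done:
                &{ack,stop,data} vs +{ack,stop,data}  match labels match
                  • ack:
                    end vs end  match
                  • stop:
                    Y vs Y  match
                  • data:
                    Y vs Y  match
              • err:
                +{done,ok,more} vs &{done,ok,more}  match labels match
                  • done:
                    Y vs Y  match
                  • ok:
                    end vs end  match
                  • more:
                    Y vs Y  match
        • done:
          ?Int vs !Int  match
            !Bool vs ?Bool  match
              !Unit vs ?Unit  match
                Y vs Y  match
    • err:
      !Bool vs ?Bool  match
        &{retry,data,stop} vs +{retry,data,stop}  match labels match
          • retry:
            &{stop,err} vs +{stop,err}  match labels match
              • stop:
                ?Unit vs !Unit  match
                  end vs end  match
              • err:
                ?Bool vs !Bool  match
                  Y vs Y  match
          • data:
            !Unit vs ?Unit  match
              ?Unit vs !Unit  match
                end vs end  match
          • stop:
            ?Int vs !Int  match
              &{done,more} vs +{done,more}  match labels match
                • done:
                  Y vs Y  match
                • more:
                  Y vs Y  match

YES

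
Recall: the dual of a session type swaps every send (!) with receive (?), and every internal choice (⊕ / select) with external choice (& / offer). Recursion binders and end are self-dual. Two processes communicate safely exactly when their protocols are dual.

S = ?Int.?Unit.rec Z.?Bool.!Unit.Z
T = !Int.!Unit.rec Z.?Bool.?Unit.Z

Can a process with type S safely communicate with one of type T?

?Int vs !Int  ok
  ?Unit vs !Unit  ok
    rec Z vs rec Z  ok (rec unchanged)
      ?Bool vs ?Bool  ✗ same direction on both sides — not dual

NO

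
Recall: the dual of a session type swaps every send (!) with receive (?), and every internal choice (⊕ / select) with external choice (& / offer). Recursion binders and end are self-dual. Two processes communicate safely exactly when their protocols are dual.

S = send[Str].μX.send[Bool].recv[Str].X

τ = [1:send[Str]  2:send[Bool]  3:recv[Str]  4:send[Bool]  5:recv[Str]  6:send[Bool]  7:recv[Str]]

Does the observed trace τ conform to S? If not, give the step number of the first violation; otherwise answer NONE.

NONE

step 1: send[Str]  match  residual = μX.…
step 2: send[Bool]  match  residual = recv[Str].μX.…
step 3: recv[Str]  match  residual = μX.…
step 4: send[Bool]  match  residual = recv[Str].μX.…
step 5: recv[Str]  match  residual = μX.…
step 6: send[Bool]  match  residual = recv[Str].μX.…
step 7: recv[Str]  match  residual = μX.…
all 7 steps conform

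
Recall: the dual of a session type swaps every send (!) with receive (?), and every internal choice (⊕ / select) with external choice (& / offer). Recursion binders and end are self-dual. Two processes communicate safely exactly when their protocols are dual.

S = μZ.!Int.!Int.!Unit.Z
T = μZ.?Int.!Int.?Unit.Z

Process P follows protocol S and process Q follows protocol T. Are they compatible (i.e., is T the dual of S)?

NO

μZ ‖ μZ  ok (binder kept)
  !Int ‖ ?Int  ok
    !Int ‖ !Int  ✗ same direction on both sides — not dual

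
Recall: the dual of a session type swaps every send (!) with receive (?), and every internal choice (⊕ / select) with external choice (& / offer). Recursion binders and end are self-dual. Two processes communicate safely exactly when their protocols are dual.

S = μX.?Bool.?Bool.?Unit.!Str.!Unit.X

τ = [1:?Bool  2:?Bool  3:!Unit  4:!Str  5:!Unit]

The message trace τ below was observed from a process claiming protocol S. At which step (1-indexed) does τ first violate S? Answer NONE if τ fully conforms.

3

@1 ?Bool  ok  now at ?Bool.?Unit.!Str.!Unit.μX.…
@2 ?Bool  ok  now at ?Unit.!Str.!Unit.μX.…
@3 got !Unit, protocol expects ?Unit  ✗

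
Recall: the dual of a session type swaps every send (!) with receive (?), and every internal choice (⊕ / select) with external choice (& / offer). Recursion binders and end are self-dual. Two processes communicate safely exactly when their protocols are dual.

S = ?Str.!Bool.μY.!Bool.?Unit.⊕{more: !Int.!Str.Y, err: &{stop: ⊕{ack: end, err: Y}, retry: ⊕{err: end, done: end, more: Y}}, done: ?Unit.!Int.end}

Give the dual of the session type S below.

!Str.?Bool.μY.?Bool.!Unit.&{more: ?Int.?Str.Y, err: ⊕{stop: &{ack: end, err: Y}, retry: &{err: end, done: end, more: Y}}, done: !Unit.?Int.end}

?Str = !Str
  !Bool = ?Bool
    μY = μY  (rec unchanged)
      !Bool = ?Bool
        ?Unit = !Unit
          ⊕{more,err,done} = &{more,err,done}  (internal→external)
            • more:
              !Int = ?Int
                !Str = ?Str
                  Y self-dual
            • err:
              &{stop,retry} = ⊕{stop,retry}  (external→internal)
                • stop:
                  ⊕{ack,err} = &{ack,err}  (internal→external)
                    • ack:
                      end self-dual
                    • err:
                      Y self-dual
                • retry:
                  ⊕{err,done,more} = &{err,done,more}  (internal→external)
                    • err:
                      end self-dual
                    • done:
                      end self-dual
                    • more:
                      Y self-dual
            • done:
              ?Unit = !Unit
                !Int = ?Int
                  end self-dual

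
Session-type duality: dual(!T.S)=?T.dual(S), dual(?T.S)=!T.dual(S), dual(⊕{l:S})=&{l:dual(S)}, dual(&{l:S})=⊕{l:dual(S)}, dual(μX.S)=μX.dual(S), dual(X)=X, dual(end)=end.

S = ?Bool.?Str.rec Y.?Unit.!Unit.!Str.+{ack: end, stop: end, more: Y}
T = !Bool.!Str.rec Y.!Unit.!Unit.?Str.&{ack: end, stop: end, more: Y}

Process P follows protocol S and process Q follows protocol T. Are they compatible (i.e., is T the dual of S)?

NO

?Bool vs !Bool  match
  ?Str vs !Str  match
    rec Y vs rec Y  match (rec unchanged)
      ?Unit vs !Unit  match
        !Unit vs !Unit  ✗ same direction on both sides — not dual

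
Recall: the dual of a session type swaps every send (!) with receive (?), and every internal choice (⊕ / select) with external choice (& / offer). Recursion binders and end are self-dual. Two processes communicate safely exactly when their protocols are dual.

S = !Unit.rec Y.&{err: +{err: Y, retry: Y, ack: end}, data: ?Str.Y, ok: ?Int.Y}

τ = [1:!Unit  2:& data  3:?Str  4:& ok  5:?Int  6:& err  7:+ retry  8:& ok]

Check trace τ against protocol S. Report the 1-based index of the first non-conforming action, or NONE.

NONE

[1] !Unit  match  residual = rec Y.…
[2] & data  match  residual = ?Str.rec Y.…
[3] ?Str  match  residual = rec Y.…
[4] & ok  match  residual = ?Int.rec Y.…
[5] ?Int  match  residual = rec Y.…
[6] & err  match  residual = +{err: rec Y.…, retry: rec Y.…, ack: end}
[7] + retry  match  residual = rec Y.…
[8] & ok  match  residual = ?Int.rec Y.…
τ conforms to S (length 8)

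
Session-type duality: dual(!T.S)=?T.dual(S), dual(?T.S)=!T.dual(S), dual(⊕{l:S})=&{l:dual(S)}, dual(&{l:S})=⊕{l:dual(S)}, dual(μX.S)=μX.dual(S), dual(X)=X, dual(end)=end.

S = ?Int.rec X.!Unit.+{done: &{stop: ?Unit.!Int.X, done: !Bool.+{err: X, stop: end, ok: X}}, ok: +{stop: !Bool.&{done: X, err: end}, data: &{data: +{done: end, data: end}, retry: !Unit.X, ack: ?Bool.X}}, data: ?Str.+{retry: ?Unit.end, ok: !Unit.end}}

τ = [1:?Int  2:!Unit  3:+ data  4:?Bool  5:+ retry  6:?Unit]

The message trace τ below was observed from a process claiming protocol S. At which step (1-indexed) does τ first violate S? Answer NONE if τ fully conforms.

step 1: ?Int  ✓  cont: rec X.…
step 2: !Unit  ✓  cont: +{done: &{stop: ?Unit.!Int.rec X.…, done: !Bool.+{err: rec X.…, stop: end, ok: rec X.…}}, ok: +{stop: !Bool.&{done: rec X.…, err: end}, data: &{data: +{done: end, data: end}, retry: !Unit.rec X.…, ack: ?Bool.rec X.…}}, data: ?Str.+{retry: ?Unit.end, ok: !Unit.end}}
step 3: + data  ✓  cont: ?Str.+{retry: ?Unit.end, ok: !Unit.end}
step 4: got ?Bool, protocol expects ?Str  ✗

4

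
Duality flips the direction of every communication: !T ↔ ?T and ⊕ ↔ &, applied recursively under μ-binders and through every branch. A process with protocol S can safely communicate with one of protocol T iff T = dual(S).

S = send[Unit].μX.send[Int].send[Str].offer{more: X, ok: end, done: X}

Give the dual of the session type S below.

recv[Unit].μX.recv[Int].recv[Str].select{more: X, ok: end, done: X}

send[Unit] ↦ recv[Unit]
  μX ↦ μX  (rec unchanged)
    send[Int] ↦ recv[Int]
      send[Str] ↦ recv[Str]
        offer{more,ok,done} ↦ select{more,ok,done}  (external→internal)
          • more:
            X self-dual
          • ok:
            end self-dual
          • done:
            X self-dual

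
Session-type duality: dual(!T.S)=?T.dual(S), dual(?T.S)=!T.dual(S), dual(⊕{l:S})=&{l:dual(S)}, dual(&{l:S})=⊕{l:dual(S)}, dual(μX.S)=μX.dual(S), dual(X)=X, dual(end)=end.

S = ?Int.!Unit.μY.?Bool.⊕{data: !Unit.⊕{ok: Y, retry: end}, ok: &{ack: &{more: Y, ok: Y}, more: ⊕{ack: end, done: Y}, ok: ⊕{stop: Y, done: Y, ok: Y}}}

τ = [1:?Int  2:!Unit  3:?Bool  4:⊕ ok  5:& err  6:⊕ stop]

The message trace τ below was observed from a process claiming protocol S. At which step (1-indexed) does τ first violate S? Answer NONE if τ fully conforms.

step 1: ?Int  ok  residual = !Unit.μY.…
step 2: !Unit  ok  residual = μY.…
step 3: ?Bool  ok  residual = ⊕{data: !Unit.⊕{ok: μY.…, retry: end}, ok: &{ack: &{more: μY.…, ok: μY.…}, more: ⊕{ack: end, done: μY.…}, ok: ⊕{stop: μY.…, done: μY.…, ok: μY.…}}}
step 4: ⊕ ok  ok  residual = &{ack: &{more: μY.…, ok: μY.…}, more: ⊕{ack: end, done: μY.…}, ok: ⊕{stop: μY.…, done: μY.…, ok: μY.…}}
step 5: got & err, protocol expects & ack or & more or & ok  ✗

5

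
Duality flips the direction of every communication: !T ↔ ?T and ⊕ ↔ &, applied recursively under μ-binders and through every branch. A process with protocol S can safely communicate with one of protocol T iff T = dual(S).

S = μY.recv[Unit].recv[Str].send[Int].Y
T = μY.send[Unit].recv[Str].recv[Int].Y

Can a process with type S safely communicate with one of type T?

μY | μY  ✓ (μ self-dual)
  recv[Unit] | send[Unit]  ✓
    recv[Str] | recv[Str]  ✗ same direction on both sides — not dual

NO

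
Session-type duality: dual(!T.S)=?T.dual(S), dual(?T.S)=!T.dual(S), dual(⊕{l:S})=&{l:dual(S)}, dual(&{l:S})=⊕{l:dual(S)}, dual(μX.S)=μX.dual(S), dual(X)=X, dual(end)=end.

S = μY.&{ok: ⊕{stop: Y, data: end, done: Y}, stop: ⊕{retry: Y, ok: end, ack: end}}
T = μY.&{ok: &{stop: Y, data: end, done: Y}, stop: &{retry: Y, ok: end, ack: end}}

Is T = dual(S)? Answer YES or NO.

NO

μY | μY  ✓ (μ self-dual)
  &{ok,stop} | &{ok,stop}  ✗ choice polarity not flipped — not dual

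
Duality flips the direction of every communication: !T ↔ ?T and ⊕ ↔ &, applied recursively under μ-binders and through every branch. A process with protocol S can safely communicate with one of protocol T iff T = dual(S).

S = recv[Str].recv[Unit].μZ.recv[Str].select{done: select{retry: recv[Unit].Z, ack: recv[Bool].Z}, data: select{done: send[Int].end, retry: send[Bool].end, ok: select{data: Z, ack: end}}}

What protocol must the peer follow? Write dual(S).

recv[Str] = send[Str]
  recv[Unit] = send[Unit]
    μZ = μZ  (binder kept)
      recv[Str] = send[Str]
        select{done,data} = offer{done,data}  (internal→external)
          case done:
            select{retry,ack} = offer{retry,ack}  (internal→external)
              case retry:
                recv[Unit] = send[Unit]
                  Z self-dual
              case ack:
                recv[Bool] = send[Bool]
                  Z self-dual
          case data:
            select{done,retry,ok} = offer{done,retry,ok}  (internal→external)
              case done:
                send[Int] = recv[Int]
                  end self-dual
              case retry:
                send[Bool] = recv[Bool]
                  end self-dual
              case ok:
                select{data,ack} = offer{data,ack}  (internal→external)
                  case data:
                    Z self-dual
                  case ack:
                    end self-dual

send[Str].send[Unit].μZ.send[Str].offer{done: offer{retry: send[Unit].Z, ack: send[Bool].Z}, data: offer{done: recv[Int].end, retry: recv[Bool].end, ok: offer{data: Z, ack: end}}}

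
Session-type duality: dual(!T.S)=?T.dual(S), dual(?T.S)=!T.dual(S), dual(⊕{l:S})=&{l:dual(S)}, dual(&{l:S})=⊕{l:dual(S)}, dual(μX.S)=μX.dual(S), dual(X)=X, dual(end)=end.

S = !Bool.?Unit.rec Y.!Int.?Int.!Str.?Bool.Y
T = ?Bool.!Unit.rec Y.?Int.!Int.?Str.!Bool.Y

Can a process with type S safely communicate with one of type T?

!Bool ‖ ?Bool  ✓
  ?Unit ‖ !Unit  ✓
    rec Y ‖ rec Y  ✓ (μ self-dual)
      !Int ‖ ?Int  ✓
        ?Int ‖ !Int  ✓
          !Str ‖ ?Str  ✓
            ?Bool ‖ !Bool  ✓
              Y ‖ Y  ✓

YES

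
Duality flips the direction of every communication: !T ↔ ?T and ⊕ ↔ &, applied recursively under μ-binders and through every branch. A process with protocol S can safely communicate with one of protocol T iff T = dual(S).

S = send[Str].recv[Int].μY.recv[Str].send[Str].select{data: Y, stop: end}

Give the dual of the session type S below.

send[Str] = recv[Str]
  recv[Int] = send[Int]
    μY = μY  (binder kept)
      recv[Str] = send[Str]
        send[Str] = recv[Str]
          select{data,stop} = offer{data,stop}  (select→offer)
            case data:
              Y self-dual
            case stop:
              end self-dual

recv[Str].send[Int].μY.send[Str].recv[Str].offer{data: Y, stop: end}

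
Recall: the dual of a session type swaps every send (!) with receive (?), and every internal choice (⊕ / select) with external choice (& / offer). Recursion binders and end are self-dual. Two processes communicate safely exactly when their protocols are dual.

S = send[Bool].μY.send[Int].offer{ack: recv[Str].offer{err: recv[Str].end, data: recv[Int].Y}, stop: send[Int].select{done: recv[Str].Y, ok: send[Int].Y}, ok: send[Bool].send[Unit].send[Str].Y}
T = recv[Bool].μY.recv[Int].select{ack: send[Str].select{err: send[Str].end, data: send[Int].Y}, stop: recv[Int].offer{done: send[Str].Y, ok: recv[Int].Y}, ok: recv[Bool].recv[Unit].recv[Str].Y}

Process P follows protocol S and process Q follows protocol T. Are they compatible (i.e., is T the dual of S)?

YES

send[Bool] ‖ recv[Bool]  match
  μY ‖ μY  match (μ self-dual)
    send[Int] ‖ recv[Int]  match
      offer{ack,stop,ok} ‖ select{ack,stop,ok}  match same labels
        [ack]
          recv[Str] ‖ send[Str]  match
            offer{err,data} ‖ select{err,data}  match same labels
              [err]
                recv[Str] ‖ send[Str]  match
                  end ‖ end  match
              [data]
                recv[Int] ‖ send[Int]  match
                  Y ‖ Y  match
        [stop]
          send[Int] ‖ recv[Int]  match
            select{done,ok} ‖ offer{done,ok}  match same labels
              [done]
                recv[Str] ‖ send[Str]  match
                  Y ‖ Y  match
              [ok]
                send[Int] ‖ recv[Int]  match
                  Y ‖ Y  match
        [ok]
          send[Bool] ‖ recv[Bool]  match
            send[Unit] ‖ recv[Unit]  match
              send[Str] ‖ recv[Str]  match
                Y ‖ Y  match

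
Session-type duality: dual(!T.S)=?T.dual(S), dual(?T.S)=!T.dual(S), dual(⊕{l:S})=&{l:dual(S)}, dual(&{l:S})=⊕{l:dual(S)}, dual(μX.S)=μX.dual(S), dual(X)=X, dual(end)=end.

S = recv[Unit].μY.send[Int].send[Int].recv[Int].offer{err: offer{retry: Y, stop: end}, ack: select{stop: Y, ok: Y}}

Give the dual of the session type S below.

send[Unit].μY.recv[Int].recv[Int].send[Int].select{err: select{retry: Y, stop: end}, ack: offer{stop: Y, ok: Y}}

recv[Unit] ↦ send[Unit]
  μY ↦ μY  (rec unchanged)
    send[Int] ↦ recv[Int]
      send[Int] ↦ recv[Int]
        recv[Int] ↦ send[Int]
          offer{err,ack} ↦ select{err,ack}  (offer→select)
            • err:
              offer{retry,stop} ↦ select{retry,stop}  (offer→select)
                • retry:
                  Y self-dual
                • stop:
                  end self-dual
            • ack:
              select{stop,ok} ↦ offer{stop,ok}  (internal→external)
                • stop:
                  Y self-dual
                • ok:
                  Y self-dual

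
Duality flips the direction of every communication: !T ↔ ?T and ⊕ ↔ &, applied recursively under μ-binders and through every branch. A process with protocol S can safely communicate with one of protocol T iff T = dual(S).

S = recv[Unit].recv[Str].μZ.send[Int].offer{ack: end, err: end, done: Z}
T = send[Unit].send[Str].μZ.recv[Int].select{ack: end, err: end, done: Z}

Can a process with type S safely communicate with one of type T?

recv[Unit] ‖ send[Unit]  ✓
  recv[Str] ‖ send[Str]  ✓
    μZ ‖ μZ  ✓ (binder kept)
      send[Int] ‖ recv[Int]  ✓
        offer{ack,err,done} ‖ select{ack,err,done}  ✓ labels match
          [ack]
            end ‖ end  ✓
          [err]
            end ‖ end  ✓
          [done]
            Z ‖ Z  ✓

YES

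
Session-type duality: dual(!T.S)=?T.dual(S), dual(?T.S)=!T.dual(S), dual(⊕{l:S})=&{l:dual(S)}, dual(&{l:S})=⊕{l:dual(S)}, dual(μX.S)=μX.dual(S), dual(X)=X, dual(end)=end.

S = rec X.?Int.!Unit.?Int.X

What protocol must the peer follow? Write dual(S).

rec X.!Int.?Unit.!Int.X

rec X → rec X  (rec unchanged)
  ?Int → !Int
    !Unit → ?Unit
      ?Int → !Int
        X self-dual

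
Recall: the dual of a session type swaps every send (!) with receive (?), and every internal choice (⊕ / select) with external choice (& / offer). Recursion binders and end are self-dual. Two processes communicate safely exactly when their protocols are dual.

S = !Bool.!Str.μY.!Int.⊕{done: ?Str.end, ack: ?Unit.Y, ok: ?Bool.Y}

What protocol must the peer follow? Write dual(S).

!Bool ↦ ?Bool
  !Str ↦ ?Str
    μY ↦ μY  (binder kept)
      !Int ↦ ?Int
        ⊕{done,ack,ok} ↦ &{done,ack,ok}  (select→offer)
          [done]
            ?Str ↦ !Str
              end self-dual
          [ack]
            ?Unit ↦ !Unit
              Y self-dual
          [ok]
            ?Bool ↦ !Bool
              Y self-dual

?Bool.?Str.μY.?Int.&{done: !Str.end, ack: !Unit.Y, ok: !Bool.Y}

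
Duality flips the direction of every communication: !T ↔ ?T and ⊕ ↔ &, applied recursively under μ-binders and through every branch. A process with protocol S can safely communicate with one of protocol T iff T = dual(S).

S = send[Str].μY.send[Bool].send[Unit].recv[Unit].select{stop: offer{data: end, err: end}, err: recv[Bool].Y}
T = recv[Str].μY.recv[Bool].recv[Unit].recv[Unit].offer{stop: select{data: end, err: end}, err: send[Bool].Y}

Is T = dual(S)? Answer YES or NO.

NO

send[Str] | recv[Str]  match
  μY | μY  match (rec unchanged)
    send[Bool] | recv[Bool]  match
      send[Unit] | recv[Unit]  match
        recv[Unit] | recv[Unit]  ✗ same direction on both sides — not dual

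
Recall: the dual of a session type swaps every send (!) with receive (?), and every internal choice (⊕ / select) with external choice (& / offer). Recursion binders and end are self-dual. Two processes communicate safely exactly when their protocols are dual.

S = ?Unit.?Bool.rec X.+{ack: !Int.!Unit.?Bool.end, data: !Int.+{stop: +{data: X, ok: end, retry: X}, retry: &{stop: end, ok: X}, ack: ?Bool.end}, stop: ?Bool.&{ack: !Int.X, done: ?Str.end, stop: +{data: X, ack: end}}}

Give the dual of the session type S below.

!Unit.!Bool.rec X.&{ack: ?Int.?Unit.!Bool.end, data: ?Int.&{stop: &{data: X, ok: end, retry: X}, retry: +{stop: end, ok: X}, ack: !Bool.end}, stop: !Bool.+{ack: ?Int.X, done: !Str.end, stop: &{data: X, ack: end}}}

?Unit ↦ !Unit
  ?Bool ↦ !Bool
    rec X ↦ rec X  (μ self-dual)
      +{ack,data,stop} ↦ &{ack,data,stop}  (select→offer)
        case ack:
          !Int ↦ ?Int
            !Unit ↦ ?Unit
              ?Bool ↦ !Bool
                end self-dual
        case data:
          !Int ↦ ?Int
            +{stop,retry,ack} ↦ &{stop,retry,ack}  (select→offer)
              case stop:
                +{data,ok,retry} ↦ &{data,ok,retry}  (select→offer)
                  case data:
                    X self-dual
                  case ok:
                    end self-dual
                  case retry:
                    X self-dual
              case retry:
                &{stop,ok} ↦ +{stop,ok}  (&→⊕)
                  case stop:
                    end self-dual
                  case ok:
                    X self-dual
              case ack:
                ?Bool ↦ !Bool
                  end self-dual
        case stop:
          ?Bool ↦ !Bool
            &{ack,done,stop} ↦ +{ack,done,stop}  (&→⊕)
              case ack:
                !Int ↦ ?Int
                  X self-dual
              case done:
                ?Str ↦ !Str
                  end self-dual
              case stop:
                +{data,ack} ↦ &{data,ack}  (select→offer)
                  case data:
                    X self-dual
                  case ack:
                    end self-dual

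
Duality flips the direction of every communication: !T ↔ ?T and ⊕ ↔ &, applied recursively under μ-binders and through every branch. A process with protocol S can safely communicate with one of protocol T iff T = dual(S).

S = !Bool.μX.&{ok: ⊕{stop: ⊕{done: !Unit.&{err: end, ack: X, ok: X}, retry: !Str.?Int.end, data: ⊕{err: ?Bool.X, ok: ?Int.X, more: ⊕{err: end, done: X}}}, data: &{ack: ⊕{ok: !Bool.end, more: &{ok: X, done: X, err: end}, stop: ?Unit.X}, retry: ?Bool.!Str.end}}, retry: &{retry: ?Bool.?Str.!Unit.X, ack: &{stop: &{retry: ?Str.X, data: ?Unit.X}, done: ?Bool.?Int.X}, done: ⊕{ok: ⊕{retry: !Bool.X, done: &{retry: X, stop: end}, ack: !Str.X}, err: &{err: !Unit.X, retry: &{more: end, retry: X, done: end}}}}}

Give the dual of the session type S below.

!Bool ↦ ?Bool
  μX ↦ μX  (rec unchanged)
    &{ok,retry} ↦ ⊕{ok,retry}  (external→internal)
      case ok:
        ⊕{stop,data} ↦ &{stop,data}  (⊕→&)
          case stop:
            ⊕{done,retry,data} ↦ &{done,retry,data}  (⊕→&)
              case done:
                !Unit ↦ ?Unit
                  &{err,ack,ok} ↦ ⊕{err,ack,ok}  (external→internal)
                    case err:
                      end self-dual
                    case ack:
                      X self-dual
                    case ok:
                      X self-dual
              case retry:
                !Str ↦ ?Str
                  ?Int ↦ !Int
                    end self-dual
              case data:
                ⊕{err,ok,more} ↦ &{err,ok,more}  (⊕→&)
                  case err:
                    ?Bool ↦ !Bool
                      X self-dual
                  case ok:
                    ?Int ↦ !Int
                      X self-dual
                  case more:
                    ⊕{err,done} ↦ &{err,done}  (⊕→&)
                      case err:
                        end self-dual
                      case done:
                        X self-dual
          case data:
            &{ack,retry} ↦ ⊕{ack,retry}  (external→internal)
              case ack:
                ⊕{ok,more,stop} ↦ &{ok,more,stop}  (⊕→&)
                  case ok:
                    !Bool ↦ ?Bool
                      end self-dual
                  case more:
                    &{ok,done,err} ↦ ⊕{ok,done,err}  (external→internal)
                      case ok:
                        X self-dual
                      case done:
                        X self-dual
                      case err:
                        end self-dual
                  case stop:
                    ?Unit ↦ !Unit
                      X self-dual
              case retry:
                ?Bool ↦ !Bool
                  !Str ↦ ?Str
                    end self-dual
      case retry:
        &{retry,ack,done} ↦ ⊕{retry,ack,done}  (external→internal)
          case retry:
            ?Bool ↦ !Bool
              ?Str ↦ !Str
                !Unit ↦ ?Unit
                  X self-dual
          case ack:
            &{stop,done} ↦ ⊕{stop,done}  (external→internal)
              case stop:
                &{retry,data} ↦ ⊕{retry,data}  (external→internal)
                  case retry:
                    ?Str ↦ !Str
                      X self-dual
                  case data:
                    ?Unit ↦ !Unit
                      X self-dual
              case done:
                ?Bool ↦ !Bool
                  ?Int ↦ !Int
                    X self-dual
          case done:
            ⊕{ok,err} ↦ &{ok,err}  (⊕→&)
              case ok:
                ⊕{retry,done,ack} ↦ &{retry,done,ack}  (⊕→&)
                  case retry:
                    !Bool ↦ ?Bool
                      X self-dual
                  case done:
                    &{retry,stop} ↦ ⊕{retry,stop}  (external→internal)
                      case retry:
                        X self-dual
                      case stop:
                        end self-dual
                  case ack:
                    !Str ↦ ?Str
                      X self-dual
              case err:
                &{err,retry} ↦ ⊕{err,retry}  (external→internal)
                  case err:
                    !Unit ↦ ?Unit
                      X self-dual
                  case retry:
                    &{more,retry,done} ↦ ⊕{more,retry,done}  (external→internal)
                      case more:
                        end self-dual
                      case retry:
                        X self-dual
                      case done:
                        end self-dual

?Bool.μX.⊕{ok: &{stop: &{done: ?Unit.⊕{err: end, ack: X, ok: X}, retry: ?Str.!Int.end, data: &{err: !Bool.X, ok: !Int.X, more: &{err: end, done: X}}}, data: ⊕{ack: &{ok: ?Bool.end, more: ⊕{ok: X, done: X, err: end}, stop: !Unit.X}, retry: !Bool.?Str.end}}, retry: ⊕{retry: !Bool.!Str.?Unit.X, ack: ⊕{stop: ⊕{retry: !Str.X, data: !Unit.X}, done: !Bool.!Int.X}, done: &{ok: &{retry: ?Bool.X, done: ⊕{retry: X, stop: end}, ack: ?Str.X}, err: ⊕{err: ?Unit.X, retry: ⊕{more: end, retry: X, done: end}}}}}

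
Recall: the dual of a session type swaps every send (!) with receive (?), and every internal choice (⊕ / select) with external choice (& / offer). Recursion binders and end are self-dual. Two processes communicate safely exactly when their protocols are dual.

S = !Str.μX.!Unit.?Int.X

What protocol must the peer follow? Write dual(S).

!Str = ?Str
  μX = μX  (μ self-dual)
    !Unit = ?Unit
      ?Int = !Int
        X ↦ X

?Str.μX.?Unit.!Int.X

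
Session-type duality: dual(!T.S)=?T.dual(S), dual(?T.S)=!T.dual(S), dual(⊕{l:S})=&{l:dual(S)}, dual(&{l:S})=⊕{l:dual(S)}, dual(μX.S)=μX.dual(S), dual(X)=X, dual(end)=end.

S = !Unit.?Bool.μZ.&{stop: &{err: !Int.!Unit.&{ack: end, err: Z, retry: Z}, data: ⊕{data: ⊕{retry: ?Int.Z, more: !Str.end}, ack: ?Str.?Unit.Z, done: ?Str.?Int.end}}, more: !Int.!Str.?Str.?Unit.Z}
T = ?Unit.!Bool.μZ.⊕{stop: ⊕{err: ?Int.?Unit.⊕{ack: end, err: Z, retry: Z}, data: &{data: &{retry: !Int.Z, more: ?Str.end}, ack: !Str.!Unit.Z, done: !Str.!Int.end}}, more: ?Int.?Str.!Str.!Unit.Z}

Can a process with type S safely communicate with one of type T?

!Unit ‖ ?Unit  ✓
  ?Bool ‖ !Bool  ✓
    μZ ‖ μZ  ✓ (binder kept)
      &{stop,more} ‖ ⊕{stop,more}  ✓ same labels
        [stop]
          &{err,data} ‖ ⊕{err,data}  ✓ same labels
            [err]
              !Int ‖ ?Int  ✓
                !Unit ‖ ?Unit  ✓
                  &{ack,err,retry} ‖ ⊕{ack,err,retry}  ✓ same labels
                    [ack]
                      end ‖ end  ✓
                    [err]
                      Z ‖ Z  ✓
                    [retry]
                      Z ‖ Z  ✓
            [data]
              ⊕{data,ack,done} ‖ &{data,ack,done}  ✓ same labels
                [data]
                  ⊕{retry,more} ‖ &{retry,more}  ✓ same labels
                    [retry]
                      ?Int ‖ !Int  ✓
                        Z ‖ Z  ✓
                    [more]
                      !Str ‖ ?Str  ✓
                        end ‖ end  ✓
                [ack]
                  ?Str ‖ !Str  ✓
                    ?Unit ‖ !Unit  ✓
                      Z ‖ Z  ✓
                [done]
                  ?Str ‖ !Str  ✓
                    ?Int ‖ !Int  ✓
                      end ‖ end  ✓
        [more]
          !Int ‖ ?Int  ✓
            !Str ‖ ?Str  ✓
              ?Str ‖ !Str  ✓
                ?Unit ‖ !Unit  ✓
                  Z ‖ Z  ✓

YES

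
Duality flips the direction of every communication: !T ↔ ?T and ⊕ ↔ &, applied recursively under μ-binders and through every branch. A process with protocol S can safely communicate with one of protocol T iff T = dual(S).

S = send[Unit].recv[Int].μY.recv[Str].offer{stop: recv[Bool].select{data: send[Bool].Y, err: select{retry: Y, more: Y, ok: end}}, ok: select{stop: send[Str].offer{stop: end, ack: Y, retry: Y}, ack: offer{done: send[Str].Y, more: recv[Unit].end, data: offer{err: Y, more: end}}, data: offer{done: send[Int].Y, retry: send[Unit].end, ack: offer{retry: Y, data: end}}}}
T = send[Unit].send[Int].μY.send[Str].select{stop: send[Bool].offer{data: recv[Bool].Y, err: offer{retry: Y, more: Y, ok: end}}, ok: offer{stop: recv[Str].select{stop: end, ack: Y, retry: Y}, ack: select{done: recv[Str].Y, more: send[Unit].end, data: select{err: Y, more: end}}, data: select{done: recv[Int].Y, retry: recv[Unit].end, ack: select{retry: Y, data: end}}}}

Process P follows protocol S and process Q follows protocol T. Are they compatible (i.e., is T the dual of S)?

send[Unit] vs send[Unit]  ✗ same direction on both sides — not dual

NO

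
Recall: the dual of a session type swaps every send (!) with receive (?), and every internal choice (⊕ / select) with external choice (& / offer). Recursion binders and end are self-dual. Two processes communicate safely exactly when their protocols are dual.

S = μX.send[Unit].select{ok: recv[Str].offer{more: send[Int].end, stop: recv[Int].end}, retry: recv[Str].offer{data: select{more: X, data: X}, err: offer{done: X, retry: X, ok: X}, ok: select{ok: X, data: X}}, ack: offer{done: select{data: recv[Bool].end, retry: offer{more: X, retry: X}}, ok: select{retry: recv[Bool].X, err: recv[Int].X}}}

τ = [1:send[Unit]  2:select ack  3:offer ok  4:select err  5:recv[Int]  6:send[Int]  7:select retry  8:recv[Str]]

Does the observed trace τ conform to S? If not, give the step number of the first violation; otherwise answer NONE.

6

@1 send[Unit]  ok  now at select{ok: recv[Str].offer{more: send[Int].end, stop: recv[Int].end}, retry: recv[Str].offer{data: select{more: μX.…, data: μX.…}, err: offer{done: μX.…, retry: μX.…, ok: μX.…}, ok: select{ok: μX.…, data: μX.…}}, ack: offer{done: select{data: recv[Bool].end, retry: offer{more: μX.…, retry: μX.…}}, ok: select{retry: recv[Bool].μX.…, err: recv[Int].μX.…}}}
@2 select ack  ok  now at offer{done: select{data: recv[Bool].end, retry: offer{more: μX.…, retry: μX.…}}, ok: select{retry: recv[Bool].μX.…, err: recv[Int].μX.…}}
@3 offer ok  ok  now at select{retry: recv[Bool].μX.…, err: recv[Int].μX.…}
@4 select err  ok  now at recv[Int].μX.…
@5 recv[Int]  ok  now at μX.…
@6 got send[Int], protocol expects send[Unit]  ✗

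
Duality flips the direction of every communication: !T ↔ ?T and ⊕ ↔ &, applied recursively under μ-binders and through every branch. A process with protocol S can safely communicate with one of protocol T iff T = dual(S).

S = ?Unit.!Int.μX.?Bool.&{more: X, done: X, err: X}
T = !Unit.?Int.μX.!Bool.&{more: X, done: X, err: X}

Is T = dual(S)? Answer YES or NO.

NO

?Unit ‖ !Unit  match
  !Int ‖ ?Int  match
    μX ‖ μX  match (μ self-dual)
      ?Bool ‖ !Bool  match
        &{more,done,err} ‖ &{more,done,err}  ✗ choice polarity not flipped — not dual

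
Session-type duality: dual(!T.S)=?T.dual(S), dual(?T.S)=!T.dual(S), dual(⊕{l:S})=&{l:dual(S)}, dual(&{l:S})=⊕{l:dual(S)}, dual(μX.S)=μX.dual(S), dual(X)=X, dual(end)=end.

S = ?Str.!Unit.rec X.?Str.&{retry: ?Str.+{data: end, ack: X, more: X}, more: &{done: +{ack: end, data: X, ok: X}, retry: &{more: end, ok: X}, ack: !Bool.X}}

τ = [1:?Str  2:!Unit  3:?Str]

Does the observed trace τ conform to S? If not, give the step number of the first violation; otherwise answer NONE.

NONE

step 1: ?Str  match  now at !Unit.rec X.…
step 2: !Unit  match  now at rec X.…
step 3: ?Str  match  now at &{retry: ?Str.+{data: end, ack: rec X.…, more: rec X.…}, more: &{done: +{ack: end, data: rec X.…, ok: rec X.…}, retry: &{more: end, ok: rec X.…}, ack: !Bool.rec X.…}}
trace exhausted — no violation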